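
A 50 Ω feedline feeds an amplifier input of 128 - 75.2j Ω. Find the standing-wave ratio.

VSWR ≈ 3.55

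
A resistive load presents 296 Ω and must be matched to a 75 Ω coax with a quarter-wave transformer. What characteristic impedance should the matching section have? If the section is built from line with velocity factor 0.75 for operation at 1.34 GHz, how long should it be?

Z_qwt ≈ 149 Ω; length ≈ 4.2 cm

Z_qwt = √(Z_0·R_L) = √(75 × 296) = √22200
λ = 0.75·c/f = 0.168 m, so l = λ/4 = 0.042 m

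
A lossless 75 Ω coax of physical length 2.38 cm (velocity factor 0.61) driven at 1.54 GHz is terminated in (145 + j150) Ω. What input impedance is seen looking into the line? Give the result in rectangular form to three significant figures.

Z_in ≈ 24.4 − j45.4 Ω

λ = v/f = 0.61·c / 1.54 GHz = 0.119 m
βl = 2π·l/λ = 2π × 0.2 = 72.1°
tan(βl) = tan(72.1°) = 3.1
Z_in = Z_0·(Z_L + jZ_0·tanβl)/(Z_0 + jZ_L·tanβl)
     = 75·(145 + j382)/(-389 + j449)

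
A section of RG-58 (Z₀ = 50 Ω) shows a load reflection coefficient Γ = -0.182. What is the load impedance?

Z_L = Z_0·(1 + Γ)/(1 − Γ) = 50·(0.818)/(1.18)

Z_L ≈ 34.6 Ω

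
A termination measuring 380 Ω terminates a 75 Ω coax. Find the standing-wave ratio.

VSWR ≈ 5.07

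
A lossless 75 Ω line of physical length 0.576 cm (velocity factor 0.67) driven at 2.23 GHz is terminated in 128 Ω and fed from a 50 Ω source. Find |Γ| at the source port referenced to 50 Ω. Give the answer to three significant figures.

λ = v/f = 0.67·c / 2.23 GHz = 0.0901 m
βl = 2π·l/λ = 2π × 0.0639 = 23°
tan(βl) = 0.425
Z_in = Z_0·(Z_L + jZ_0·tanβl)/(Z_0 + jZ_L·tanβl) = 99.1 − j39.9 Ω
Γ_s = (Z_in − Z_s)/(Z_in + Z_s) = (49.1 − j39.9)/(149 − j39.9), |Γ_s| = 0.41

|Γ| ≈ 0.41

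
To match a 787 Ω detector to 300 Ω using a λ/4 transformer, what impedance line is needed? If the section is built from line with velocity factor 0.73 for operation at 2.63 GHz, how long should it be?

Z_qwt ≈ 486 Ω; length ≈ 2.08 cm

Z_qwt = √(Z_0·R_L) = √(300 × 787) = √236100
λ = 0.73·c/f = 0.0833 m, so l = λ/4 = 0.0208 m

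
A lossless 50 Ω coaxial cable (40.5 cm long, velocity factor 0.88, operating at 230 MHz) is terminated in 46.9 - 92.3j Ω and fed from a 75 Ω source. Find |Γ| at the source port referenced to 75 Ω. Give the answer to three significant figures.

|Γ| ≈ 0.65

λ = v/f = 0.88·c / 230 MHz = 1.15 m
βl = 2π·l/λ = 2π × 0.353 = 127°
tan(βl) = -1.33
Z_in = Z_0·(Z_L + jZ_0·tanβl)/(Z_0 + jZ_L·tanβl) = 35.5 + j79 Ω
Γ_s = (Z_in − Z_s)/(Z_in + Z_s) = (-39.5 + j79)/(111 + j79), |Γ_s| = 0.65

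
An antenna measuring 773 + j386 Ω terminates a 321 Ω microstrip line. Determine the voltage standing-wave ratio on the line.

VSWR ≈ 3.1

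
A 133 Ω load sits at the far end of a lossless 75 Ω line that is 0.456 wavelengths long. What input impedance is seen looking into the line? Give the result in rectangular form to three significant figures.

Z_in ≈ 115 + j36.4 Ω

βl = 2π × 0.456 = 164°
tan(βl) = tan(164°) = -0.284
Z_in = Z_0·(Z_L + jZ_0·tanβl)/(Z_0 + jZ_L·tanβl)
     = 75·(133 − j21.3)/(75 − j37.7)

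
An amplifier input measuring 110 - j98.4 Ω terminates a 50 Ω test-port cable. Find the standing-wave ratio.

Γ = (Z_L − Z_0)/(Z_L + Z_0) = (60 − j98.4)/(160 − j98.4)
|Γ| = 115/188 = 0.614
VSWR = (1 + |Γ|)/(1 − |Γ|) = 1.61/0.386

VSWR ≈ 4.18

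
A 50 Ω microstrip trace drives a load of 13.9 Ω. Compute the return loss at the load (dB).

RL ≈ 4.96 dB

Γ = (13.9 − 50)/(13.9 + 50) = -0.565
RL = −20·log₁₀|Γ| = −20·log₁₀(0.565)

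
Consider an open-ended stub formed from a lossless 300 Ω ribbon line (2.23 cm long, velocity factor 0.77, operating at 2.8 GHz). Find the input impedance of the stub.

Z_in ≈ +j38.5 Ω

λ = v/f = 0.77·c / 2.8 GHz = 0.0825 m
βl = 2π·l/λ = 2π × 0.27 = 97.3°
tan(βl) = -7.8
For an open-ended stub, Z_in = −jZ_0·cot(βl) = −jZ_0/tan(βl)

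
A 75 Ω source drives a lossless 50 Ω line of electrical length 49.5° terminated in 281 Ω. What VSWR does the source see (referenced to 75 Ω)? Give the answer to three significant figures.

VSWR ≈ 6.48

tan(βl) = 1.17
Z_in = Z_0·(Z_L + jZ_0·tanβl)/(Z_0 + jZ_L·tanβl) = 15 − j40.4 Ω
Γ_s = (Z_in − Z_s)/(Z_in + Z_s) = (-60 − j40.4)/(90 − j40.4), |Γ_s| = 0.733
VSWR = (1 + |Γ_s|)/(1 − |Γ_s|)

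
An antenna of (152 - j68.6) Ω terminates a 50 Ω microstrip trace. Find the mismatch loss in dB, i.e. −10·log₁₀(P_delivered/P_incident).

mismatch loss ≈ 1.75 dB

Γ = (102 − j68.6)/(202 − j68.6), |Γ| = 0.576
|Γ|² = 0.332, so P_del/P_inc = 1 − |Γ|² = 0.668
ML = −10·log₁₀(1 − |Γ|²)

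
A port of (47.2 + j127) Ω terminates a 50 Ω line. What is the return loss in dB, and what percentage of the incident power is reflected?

RL ≈ 2 dB; 63.1% of incident power reflected

Γ = (-2.8 + j127)/(97.2 + j127), |Γ| = 0.794
RL = −20·log₁₀(0.794) = 2 dB
P_refl/P_inc = |Γ|² = 0.631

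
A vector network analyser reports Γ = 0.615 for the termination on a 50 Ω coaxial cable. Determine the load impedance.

Z_L = Z_0·(1 + Γ)/(1 − Γ) = 50·(1.61)/(0.385)

Z_L ≈ 210 Ω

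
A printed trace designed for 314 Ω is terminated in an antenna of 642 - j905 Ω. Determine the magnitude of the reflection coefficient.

|Γ| ≈ 0.731

Γ = (Z_L − Z_0)/(Z_L + Z_0) = (328 − j905)/(956 − j905)
|Γ| = 963/1320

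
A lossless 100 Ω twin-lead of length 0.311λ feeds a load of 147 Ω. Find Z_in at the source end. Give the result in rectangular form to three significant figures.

βl = 2π × 0.311 = 112°
tan(βl) = tan(112°) = -2.48
Z_in = Z_0·(Z_L + jZ_0·tanβl)/(Z_0 + jZ_L·tanβl)
     = 100·(147 − j248)/(100 − j365)

Z_in ≈ 73.6 + j20.1 Ω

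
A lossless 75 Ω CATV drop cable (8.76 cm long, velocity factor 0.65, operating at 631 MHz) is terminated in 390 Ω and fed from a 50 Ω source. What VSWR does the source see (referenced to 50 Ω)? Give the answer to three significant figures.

λ = v/f = 0.65·c / 631 MHz = 0.309 m
βl = 2π·l/λ = 2π × 0.283 = 102°
tan(βl) = -4.69
Z_in = Z_0·(Z_L + jZ_0·tanβl)/(Z_0 + jZ_L·tanβl) = 15.1 + j15.4 Ω
Γ_s = (Z_in − Z_s)/(Z_in + Z_s) = (-34.9 + j15.4)/(65.1 + j15.4), |Γ_s| = 0.571
VSWR = (1 + |Γ_s|)/(1 − |Γ_s|)

VSWR ≈ 3.66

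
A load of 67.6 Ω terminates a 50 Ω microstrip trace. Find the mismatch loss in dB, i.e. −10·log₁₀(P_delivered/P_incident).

mismatch loss ≈ 0.0984 dB

Γ = (67.6 − 50)/(67.6 + 50) = 0.15
|Γ|² = 0.0224, so P_del/P_inc = 1 − |Γ|² = 0.978
ML = −10·log₁₀(1 − |Γ|²)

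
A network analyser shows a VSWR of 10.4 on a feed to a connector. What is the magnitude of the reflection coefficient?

|Γ| = (S − 1)/(S + 1) = (10.4 − 1)/(10.4 + 1) = 9.4/11.4

|Γ| ≈ 0.825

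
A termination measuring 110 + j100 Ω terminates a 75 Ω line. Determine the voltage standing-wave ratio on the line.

Γ = (Z_L − Z_0)/(Z_L + Z_0) = (35 + j100)/(185 + j100)
|Γ| = 106/210 = 0.504
VSWR = (1 + |Γ|)/(1 − |Γ|) = 1.5/0.496

VSWR ≈ 3.03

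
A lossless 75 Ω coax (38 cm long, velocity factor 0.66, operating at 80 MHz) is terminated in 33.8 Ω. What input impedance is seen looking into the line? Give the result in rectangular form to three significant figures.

λ = v/f = 0.66·c / 80 MHz = 2.48 m
βl = 2π·l/λ = 2π × 0.154 = 55.3°
tan(βl) = tan(55.3°) = 1.44
Z_in = Z_0·(Z_L + jZ_0·tanβl)/(Z_0 + jZ_L·tanβl)
     = 75·(33.8 + j108)/(75 + j48.8)

Z_in ≈ 73.2 + j60.6 Ω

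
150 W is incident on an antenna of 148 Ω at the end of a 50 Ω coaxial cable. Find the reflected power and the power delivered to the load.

Γ = (148 − 50)/(148 + 50) = 0.495
|Γ|² = 0.245
P_refl = |Γ|²·P_inc = 36.7 W, P_del = (1 − |Γ|²)·P_inc = 113 W

P_reflected ≈ 36.7 W; P_delivered ≈ 113 W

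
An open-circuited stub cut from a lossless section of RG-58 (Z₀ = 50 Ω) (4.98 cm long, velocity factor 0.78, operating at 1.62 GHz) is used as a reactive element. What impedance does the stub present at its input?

Z_in ≈ +j33.9 Ω

λ = v/f = 0.78·c / 1.62 GHz = 0.144 m
βl = 2π·l/λ = 2π × 0.345 = 124°
tan(βl) = -1.48
For an open-circuited stub, Z_in = −jZ_0·cot(βl) = −jZ_0/tan(βl)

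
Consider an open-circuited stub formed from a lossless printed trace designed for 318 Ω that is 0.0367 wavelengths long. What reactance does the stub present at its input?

βl = 2π × 0.0367 = 13.2°
tan(βl) = 0.235
For an open-circuited stub, Z_in = −jZ_0·cot(βl) = −jZ_0/tan(βl)

X_in ≈ -1350 Ω (capacitive)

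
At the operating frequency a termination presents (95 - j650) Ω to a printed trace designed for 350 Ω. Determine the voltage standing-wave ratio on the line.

VSWR ≈ 16.6

Γ = (Z_L − Z_0)/(Z_L + Z_0) = (-255 − j650)/(445 − j650)
|Γ| = 698/788 = 0.886
VSWR = (1 + |Γ|)/(1 − |Γ|) = 1.89/0.114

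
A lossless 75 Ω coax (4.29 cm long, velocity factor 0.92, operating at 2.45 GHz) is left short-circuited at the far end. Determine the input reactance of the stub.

λ = v/f = 0.92·c / 2.45 GHz = 0.113 m
βl = 2π·l/λ = 2π × 0.381 = 137°
tan(βl) = -0.929
For a short-circuited stub, Z_in = jZ_0·tan(βl)

X_in ≈ -69.7 Ω (capacitive)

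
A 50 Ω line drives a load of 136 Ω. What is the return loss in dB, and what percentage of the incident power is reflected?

Γ = (136 − 50)/(136 + 50) = 0.462
RL = −20·log₁₀(0.462) = 6.7 dB
P_refl/P_inc = |Γ|² = 0.214

RL ≈ 6.7 dB; 21.4% of incident power reflected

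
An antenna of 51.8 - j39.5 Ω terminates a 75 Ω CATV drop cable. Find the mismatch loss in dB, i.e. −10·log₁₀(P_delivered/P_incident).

mismatch loss ≈ 0.55 dB

Γ = (-23.2 − j39.5)/(126.8 − j39.5), |Γ| = 0.345
|Γ|² = 0.119, so P_del/P_inc = 1 − |Γ|² = 0.881
ML = −10·log₁₀(1 − |Γ|²)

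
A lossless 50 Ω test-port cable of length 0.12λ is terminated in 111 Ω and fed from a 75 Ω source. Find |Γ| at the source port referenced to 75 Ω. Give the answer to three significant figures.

βl = 2π × 0.12 = 43.2°
tan(βl) = 0.939
Z_in = Z_0·(Z_L + jZ_0·tanβl)/(Z_0 + jZ_L·tanβl) = 39.1 − j34.5 Ω
Γ_s = (Z_in − Z_s)/(Z_in + Z_s) = (-35.9 − j34.5)/(114 − j34.5), |Γ_s| = 0.418

|Γ| ≈ 0.418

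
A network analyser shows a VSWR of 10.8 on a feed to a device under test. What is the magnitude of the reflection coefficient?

|Γ| ≈ 0.831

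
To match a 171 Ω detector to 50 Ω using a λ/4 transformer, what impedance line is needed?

Z_qwt = √(Z_0·R_L) = √(50 × 171) = √8550

Z_qwt ≈ 92.5 Ω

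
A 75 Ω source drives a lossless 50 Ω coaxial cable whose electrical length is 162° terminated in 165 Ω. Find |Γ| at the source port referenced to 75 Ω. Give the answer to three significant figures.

tan(βl) = -0.325
Z_in = Z_0·(Z_L + jZ_0·tanβl)/(Z_0 + jZ_L·tanβl) = 84.9 + j74.7 Ω
Γ_s = (Z_in − Z_s)/(Z_in + Z_s) = (9.86 + j74.7)/(160 + j74.7), |Γ_s| = 0.427

|Γ| ≈ 0.427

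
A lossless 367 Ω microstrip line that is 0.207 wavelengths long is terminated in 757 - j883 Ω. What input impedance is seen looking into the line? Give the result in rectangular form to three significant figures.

βl = 2π × 0.207 = 74.5°
tan(βl) = tan(74.5°) = 3.61
Z_in = Z_0·(Z_L + jZ_0·tanβl)/(Z_0 + jZ_L·tanβl)
     = 367·(757 + j442)/(3560 + j2730)

Z_in ≈ 71.2 − j9.07 Ω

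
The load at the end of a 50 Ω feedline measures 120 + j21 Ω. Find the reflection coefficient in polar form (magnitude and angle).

Γ = (Z_L − Z_0)/(Z_L + Z_0) = (70 + j21)/(170 + j21)
|Γ| = 73.1/171 = 0.427

Γ ≈ 0.427 ∠ 9.66°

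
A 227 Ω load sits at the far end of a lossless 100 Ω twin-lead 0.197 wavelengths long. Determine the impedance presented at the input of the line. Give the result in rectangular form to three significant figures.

Z_in ≈ 48.2 − j27.2 Ω

βl = 2π × 0.197 = 70.9°
tan(βl) = tan(70.9°) = 2.89
Z_in = Z_0·(Z_L + jZ_0·tanβl)/(Z_0 + jZ_L·tanβl)
     = 100·(227 + j289)/(100 + j656)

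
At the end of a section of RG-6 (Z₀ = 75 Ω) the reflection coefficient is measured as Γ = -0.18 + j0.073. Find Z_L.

Z_L = Z_0·(1 + Γ)/(1 − Γ) = 75·(0.82 + j0.073)/(1.18 − j0.073)

Z_L ≈ 51.6 + j7.83 Ω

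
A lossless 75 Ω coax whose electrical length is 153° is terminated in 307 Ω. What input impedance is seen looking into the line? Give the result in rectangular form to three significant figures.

tan(βl) = tan(153°) = -0.51
Z_in = Z_0·(Z_L + jZ_0·tanβl)/(Z_0 + jZ_L·tanβl)
     = 75·(307 − j38.2)/(75 − j156)

Z_in ≈ 72.3 + j113 Ω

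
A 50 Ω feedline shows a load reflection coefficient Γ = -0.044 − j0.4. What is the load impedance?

Z_L ≈ 33.5 − j32 Ω

Z_L = Z_0·(1 + Γ)/(1 − Γ) = 50·(0.956 − j0.4)/(1.04 + j0.4)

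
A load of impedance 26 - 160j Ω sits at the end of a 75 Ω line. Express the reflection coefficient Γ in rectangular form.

Γ ≈ 0.577 − j0.67

Γ = (Z_L − Z_0)/(Z_L + Z_0) = (-49 − j160)/(101 − j160)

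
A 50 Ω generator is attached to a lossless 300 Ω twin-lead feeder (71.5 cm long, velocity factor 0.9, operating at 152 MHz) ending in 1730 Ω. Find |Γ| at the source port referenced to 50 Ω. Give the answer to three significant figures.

|Γ| ≈ 0.919

λ = v/f = 0.9·c / 152 MHz = 1.78 m
βl = 2π·l/λ = 2π × 0.403 = 145°
tan(βl) = -0.703
Z_in = Z_0·(Z_L + jZ_0·tanβl)/(Z_0 + jZ_L·tanβl) = 148 + j390 Ω
Γ_s = (Z_in − Z_s)/(Z_in + Z_s) = (98.4 + j390)/(198 + j390), |Γ_s| = 0.919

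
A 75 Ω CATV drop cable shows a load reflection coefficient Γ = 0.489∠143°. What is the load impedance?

Z_L = Z_0·(1 + Γ)/(1 − Γ) = 75·(0.609 + j0.294)/(1.39 − j0.294)

Z_L ≈ 28.2 + j21.9 Ω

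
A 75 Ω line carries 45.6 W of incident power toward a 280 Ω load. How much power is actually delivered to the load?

P_delivered ≈ 30.4 W

Γ = (280 − 75)/(280 + 75) = 0.577
|Γ|² = 0.333
P_refl = |Γ|²·P_inc = 15.2 W, P_del = (1 − |Γ|²)·P_inc = 30.4 W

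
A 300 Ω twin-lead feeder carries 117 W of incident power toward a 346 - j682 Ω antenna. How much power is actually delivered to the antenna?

|Γ| = |(46 − j682)/(646 − j682)| = 0.728
|Γ|² = 0.529
P_refl = |Γ|²·P_inc = 61.9 W, P_del = (1 − |Γ|²)·P_inc = 55.1 W

P_delivered ≈ 55.1 W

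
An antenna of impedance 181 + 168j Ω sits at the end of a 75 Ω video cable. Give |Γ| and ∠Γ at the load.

Γ ≈ 0.649 ∠ 24.5°

Γ = (Z_L − Z_0)/(Z_L + Z_0) = (106 + j168)/(256 + j168)
|Γ| = 199/306 = 0.649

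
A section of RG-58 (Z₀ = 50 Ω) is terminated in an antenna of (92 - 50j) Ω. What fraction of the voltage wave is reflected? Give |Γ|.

|Γ| ≈ 0.434

Γ = (Z_L − Z_0)/(Z_L + Z_0) = (42 − j50)/(142 − j50)
|Γ| = 65.3/151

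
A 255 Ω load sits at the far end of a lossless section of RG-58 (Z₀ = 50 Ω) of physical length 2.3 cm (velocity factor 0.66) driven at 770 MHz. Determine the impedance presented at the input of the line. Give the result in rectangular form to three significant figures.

Z_in ≈ 31.5 − j69.6 Ω

λ = v/f = 0.66·c / 770 MHz = 0.257 m
βl = 2π·l/λ = 2π × 0.0894 = 32.2°
tan(βl) = tan(32.2°) = 0.63
Z_in = Z_0·(Z_L + jZ_0·tanβl)/(Z_0 + jZ_L·tanβl)
     = 50·(255 + j31.5)/(50 + j161)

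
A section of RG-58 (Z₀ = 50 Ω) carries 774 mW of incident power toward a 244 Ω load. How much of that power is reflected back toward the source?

P_reflected ≈ 337 mW

Γ = (244 − 50)/(244 + 50) = 0.66
|Γ|² = 0.435
P_refl = |Γ|²·P_inc = 337 mW, P_del = (1 − |Γ|²)·P_inc = 437 mW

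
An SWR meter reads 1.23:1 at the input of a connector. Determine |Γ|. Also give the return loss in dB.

|Γ| ≈ 0.103; return loss ≈ 19.7 dB

|Γ| = (S − 1)/(S + 1) = (1.23 − 1)/(1.23 + 1) = 0.23/2.23
RL = −20·log₁₀|Γ| = −20·log₁₀(0.103)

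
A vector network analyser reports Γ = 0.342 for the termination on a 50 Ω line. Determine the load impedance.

Z_L ≈ 102 Ω

Z_L = Z_0·(1 + Γ)/(1 − Γ) = 50·(1.34)/(0.658)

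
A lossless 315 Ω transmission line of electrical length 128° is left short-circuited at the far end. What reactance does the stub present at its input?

X_in ≈ -403 Ω (capacitive)

tan(βl) = -1.28
For a short-circuited stub, Z_in = jZ_0·tan(βl)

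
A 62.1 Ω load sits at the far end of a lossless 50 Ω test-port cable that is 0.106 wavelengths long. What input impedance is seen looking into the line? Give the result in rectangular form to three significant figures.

βl = 2π × 0.106 = 38.2°
tan(βl) = tan(38.2°) = 0.786
Z_in = Z_0·(Z_L + jZ_0·tanβl)/(Z_0 + jZ_L·tanβl)
     = 50·(62.1 + j39.3)/(50 + j48.8)

Z_in ≈ 51.4 − j10.9 Ω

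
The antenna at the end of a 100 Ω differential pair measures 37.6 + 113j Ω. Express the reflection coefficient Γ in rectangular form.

Γ = (Z_L − Z_0)/(Z_L + Z_0) = (-62.4 + j113)/(137.6 + j113)

Γ ≈ 0.132 + j0.713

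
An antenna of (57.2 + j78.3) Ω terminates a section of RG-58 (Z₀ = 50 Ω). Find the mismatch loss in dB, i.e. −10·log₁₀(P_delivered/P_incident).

Γ = (7.2 + j78.3)/(107.2 + j78.3), |Γ| = 0.592
|Γ|² = 0.351, so P_del/P_inc = 1 − |Γ|² = 0.649
ML = −10·log₁₀(1 − |Γ|²)

mismatch loss ≈ 1.88 dB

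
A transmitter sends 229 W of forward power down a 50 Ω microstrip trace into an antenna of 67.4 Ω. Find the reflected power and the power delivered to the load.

Γ = (67.4 − 50)/(67.4 + 50) = 0.148
|Γ|² = 0.022
P_refl = |Γ|²·P_inc = 5.03 W, P_del = (1 − |Γ|²)·P_inc = 224 W

P_reflected ≈ 5.03 W; P_delivered ≈ 224 W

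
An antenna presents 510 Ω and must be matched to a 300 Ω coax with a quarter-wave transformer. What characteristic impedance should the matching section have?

Z_qwt = √(Z_0·R_L) = √(300 × 510) = √153000

Z_qwt ≈ 391 Ω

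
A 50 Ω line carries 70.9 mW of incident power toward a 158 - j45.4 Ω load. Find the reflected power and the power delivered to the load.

|Γ| = |(108 − j45.4)/(208 − j45.4)| = 0.55
|Γ|² = 0.303
P_refl = |Γ|²·P_inc = 21.5 mW, P_del = (1 − |Γ|²)·P_inc = 49.4 mW

P_reflected ≈ 21.5 mW; P_delivered ≈ 49.4 mW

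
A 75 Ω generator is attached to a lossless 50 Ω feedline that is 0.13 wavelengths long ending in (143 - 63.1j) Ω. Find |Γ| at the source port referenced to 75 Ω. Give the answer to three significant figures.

βl = 2π × 0.13 = 46.8°
tan(βl) = 1.06
Z_in = Z_0·(Z_L + jZ_0·tanβl)/(Z_0 + jZ_L·tanβl) = 20.7 − j31.1 Ω
Γ_s = (Z_in − Z_s)/(Z_in + Z_s) = (-54.3 − j31.1)/(95.7 − j31.1), |Γ_s| = 0.622

|Γ| ≈ 0.622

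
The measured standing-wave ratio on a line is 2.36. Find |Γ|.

|Γ| ≈ 0.405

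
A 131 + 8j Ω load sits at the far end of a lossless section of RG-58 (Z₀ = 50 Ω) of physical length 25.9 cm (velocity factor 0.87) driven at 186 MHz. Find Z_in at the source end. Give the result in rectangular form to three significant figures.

Z_in ≈ 22.5 − j19.4 Ω

λ = v/f = 0.87·c / 186 MHz = 1.4 m
βl = 2π·l/λ = 2π × 0.185 = 66.4°
tan(βl) = tan(66.4°) = 2.29
Z_in = Z_0·(Z_L + jZ_0·tanβl)/(Z_0 + jZ_L·tanβl)
     = 50·(131 + j123)/(31.6 + j301)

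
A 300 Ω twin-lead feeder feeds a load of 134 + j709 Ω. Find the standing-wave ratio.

Γ = (Z_L − Z_0)/(Z_L + Z_0) = (-166 + j709)/(434 + j709)
|Γ| = 728/831 = 0.876
VSWR = (1 + |Γ|)/(1 − |Γ|) = 1.88/0.124

VSWR ≈ 15.1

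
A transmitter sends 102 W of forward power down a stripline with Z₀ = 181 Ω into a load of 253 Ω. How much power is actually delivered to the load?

P_delivered ≈ 99.2 W

Γ = (253 − 181)/(253 + 181) = 0.166
|Γ|² = 0.0275
P_refl = |Γ|²·P_inc = 2.81 W, P_del = (1 − |Γ|²)·P_inc = 99.2 W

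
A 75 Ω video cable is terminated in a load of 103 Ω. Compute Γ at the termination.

Γ = (Z_L − Z_0)/(Z_L + Z_0) = (103 − 75)/(103 + 75) = 28/178

Γ = 0.157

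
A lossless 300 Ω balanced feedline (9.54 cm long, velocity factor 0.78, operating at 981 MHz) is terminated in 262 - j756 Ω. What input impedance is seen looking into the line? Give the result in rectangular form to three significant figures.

Z_in ≈ 366 + j892 Ω

λ = v/f = 0.78·c / 981 MHz = 0.239 m
βl = 2π·l/λ = 2π × 0.4 = 144°
tan(βl) = tan(144°) = -0.727
Z_in = Z_0·(Z_L + jZ_0·tanβl)/(Z_0 + jZ_L·tanβl)
     = 300·(262 − j974)/(-250 − j190)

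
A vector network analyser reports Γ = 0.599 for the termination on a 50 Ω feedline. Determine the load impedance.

Z_L = Z_0·(1 + Γ)/(1 − Γ) = 50·(1.6)/(0.401)

Z_L ≈ 199 Ω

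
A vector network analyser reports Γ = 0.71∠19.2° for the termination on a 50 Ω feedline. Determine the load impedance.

Z_L = Z_0·(1 + Γ)/(1 − Γ) = 50·(1.67 + j0.233)/(0.329 − j0.233)

Z_L ≈ 152 + j143 Ω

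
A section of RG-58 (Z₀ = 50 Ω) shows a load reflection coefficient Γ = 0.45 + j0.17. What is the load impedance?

Z_L ≈ 116 + j51.3 Ω

Z_L = Z_0·(1 + Γ)/(1 − Γ) = 50·(1.45 + j0.17)/(0.55 − j0.17)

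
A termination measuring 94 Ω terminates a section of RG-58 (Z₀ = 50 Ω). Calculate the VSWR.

VSWR ≈ 1.88

Γ = (94 − 50)/(94 + 50) = 0.306
VSWR = (1 + 0.306)/(1 − 0.306)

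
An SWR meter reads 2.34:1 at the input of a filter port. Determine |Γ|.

|Γ| = (S − 1)/(S + 1) = (2.34 − 1)/(2.34 + 1) = 1.34/3.34

|Γ| ≈ 0.401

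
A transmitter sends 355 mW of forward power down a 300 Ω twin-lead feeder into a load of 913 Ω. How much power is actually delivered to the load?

P_delivered ≈ 264 mW

Γ = (913 − 300)/(913 + 300) = 0.505
|Γ|² = 0.255
P_refl = |Γ|²·P_inc = 90.7 mW, P_del = (1 − |Γ|²)·P_inc = 264 mW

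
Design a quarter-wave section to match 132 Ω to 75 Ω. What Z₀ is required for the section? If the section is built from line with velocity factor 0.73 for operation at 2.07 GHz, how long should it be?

Z_qwt = √(Z_0·R_L) = √(75 × 132) = √9900
λ = 0.73·c/f = 0.106 m, so l = λ/4 = 0.0264 m

Z_qwt ≈ 99.5 Ω; length ≈ 2.64 cm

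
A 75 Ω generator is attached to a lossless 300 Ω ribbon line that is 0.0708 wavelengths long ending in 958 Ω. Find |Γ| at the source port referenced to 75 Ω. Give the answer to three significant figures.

|Γ| ≈ 0.83

βl = 2π × 0.0708 = 25.5°
tan(βl) = 0.477
Z_in = Z_0·(Z_L + jZ_0·tanβl)/(Z_0 + jZ_L·tanβl) = 354 − j396 Ω
Γ_s = (Z_in − Z_s)/(Z_in + Z_s) = (279 − j396)/(429 − j396), |Γ_s| = 0.83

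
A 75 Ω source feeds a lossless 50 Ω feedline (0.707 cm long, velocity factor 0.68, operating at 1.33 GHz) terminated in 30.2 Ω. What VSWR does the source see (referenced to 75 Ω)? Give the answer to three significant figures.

λ = v/f = 0.68·c / 1.33 GHz = 0.153 m
βl = 2π·l/λ = 2π × 0.0461 = 16.6°
tan(βl) = 0.298
Z_in = Z_0·(Z_L + jZ_0·tanβl)/(Z_0 + jZ_L·tanβl) = 31.8 + j9.17 Ω
Γ_s = (Z_in − Z_s)/(Z_in + Z_s) = (-43.2 + j9.17)/(107 + j9.17), |Γ_s| = 0.411
VSWR = (1 + |Γ_s|)/(1 − |Γ_s|)

VSWR ≈ 2.4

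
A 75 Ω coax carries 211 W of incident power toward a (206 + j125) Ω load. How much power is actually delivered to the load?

P_delivered ≈ 138 W

|Γ| = |(131 + j125)/(281 + j125)| = 0.589
|Γ|² = 0.347
P_refl = |Γ|²·P_inc = 73.1 W, P_del = (1 − |Γ|²)·P_inc = 138 W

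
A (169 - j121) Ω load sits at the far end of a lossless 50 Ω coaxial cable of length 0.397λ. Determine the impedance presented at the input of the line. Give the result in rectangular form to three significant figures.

βl = 2π × 0.397 = 143°
tan(βl) = tan(143°) = -0.756
Z_in = Z_0·(Z_L + jZ_0·tanβl)/(Z_0 + jZ_L·tanβl)
     = 50·(169 − j159)/(-41.4 − j128)

Z_in ≈ 36.8 + j78.1 Ω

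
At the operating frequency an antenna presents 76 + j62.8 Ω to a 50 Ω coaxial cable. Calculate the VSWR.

VSWR ≈ 2.87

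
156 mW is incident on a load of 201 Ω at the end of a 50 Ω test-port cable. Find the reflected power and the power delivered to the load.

P_reflected ≈ 56.5 mW; P_delivered ≈ 99.5 mW

Γ = (201 − 50)/(201 + 50) = 0.602
|Γ|² = 0.362
P_refl = |Γ|²·P_inc = 56.5 mW, P_del = (1 − |Γ|²)·P_inc = 99.5 mW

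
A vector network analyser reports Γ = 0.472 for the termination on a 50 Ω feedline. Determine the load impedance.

Z_L = Z_0·(1 + Γ)/(1 − Γ) = 50·(1.47)/(0.528)

Z_L ≈ 139 Ω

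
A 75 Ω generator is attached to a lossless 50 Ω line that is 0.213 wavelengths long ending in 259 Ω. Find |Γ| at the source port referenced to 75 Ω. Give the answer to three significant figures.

|Γ| ≈ 0.766

βl = 2π × 0.213 = 76.7°
tan(βl) = 4.22
Z_in = Z_0·(Z_L + jZ_0·tanβl)/(Z_0 + jZ_L·tanβl) = 10.2 − j11.4 Ω
Γ_s = (Z_in − Z_s)/(Z_in + Z_s) = (-64.8 − j11.4)/(85.2 − j11.4), |Γ_s| = 0.766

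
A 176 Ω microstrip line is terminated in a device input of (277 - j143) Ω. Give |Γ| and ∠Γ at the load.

Γ = (Z_L − Z_0)/(Z_L + Z_0) = (101 − j143)/(453 − j143)
|Γ| = 175/475 = 0.369

Γ ≈ 0.369 ∠ -37.2°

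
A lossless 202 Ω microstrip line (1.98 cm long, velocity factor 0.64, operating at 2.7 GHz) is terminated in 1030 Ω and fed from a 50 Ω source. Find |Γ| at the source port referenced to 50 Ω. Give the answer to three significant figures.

|Γ| ≈ 0.372

λ = v/f = 0.64·c / 2.7 GHz = 0.0711 m
βl = 2π·l/λ = 2π × 0.278 = 100°
tan(βl) = -5.54
Z_in = Z_0·(Z_L + jZ_0·tanβl)/(Z_0 + jZ_L·tanβl) = 40.9 + j35 Ω
Γ_s = (Z_in − Z_s)/(Z_in + Z_s) = (-9.14 + j35)/(90.9 + j35), |Γ_s| = 0.372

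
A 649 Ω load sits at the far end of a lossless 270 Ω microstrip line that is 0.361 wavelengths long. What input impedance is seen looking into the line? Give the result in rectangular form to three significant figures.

Z_in ≈ 170 + j167 Ω

βl = 2π × 0.361 = 130°
tan(βl) = tan(130°) = -1.19
Z_in = Z_0·(Z_L + jZ_0·tanβl)/(Z_0 + jZ_L·tanβl)
     = 270·(649 − j322)/(270 − j775)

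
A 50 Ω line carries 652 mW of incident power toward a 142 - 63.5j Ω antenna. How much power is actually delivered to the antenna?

|Γ| = |(92 − j63.5)/(192 − j63.5)| = 0.553
|Γ|² = 0.306
P_refl = |Γ|²·P_inc = 199 mW, P_del = (1 − |Γ|²)·P_inc = 453 mW

P_delivered ≈ 453 mW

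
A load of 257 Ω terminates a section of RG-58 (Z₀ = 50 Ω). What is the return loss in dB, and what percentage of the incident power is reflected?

Γ = (257 − 50)/(257 + 50) = 0.674
RL = −20·log₁₀(0.674) = 3.42 dB
P_refl/P_inc = |Γ|² = 0.455

RL ≈ 3.42 dB; 45.5% of incident power reflected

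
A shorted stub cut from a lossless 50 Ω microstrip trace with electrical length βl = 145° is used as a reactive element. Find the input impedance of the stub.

Z_in ≈ −j35 Ω

tan(βl) = -0.7
For a shorted stub, Z_in = jZ_0·tan(βl)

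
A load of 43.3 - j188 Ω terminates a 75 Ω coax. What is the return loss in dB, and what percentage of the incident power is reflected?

Γ = (-31.7 − j188)/(118.3 − j188), |Γ| = 0.858
RL = −20·log₁₀(0.858) = 1.33 dB
P_refl/P_inc = |Γ|² = 0.737

RL ≈ 1.33 dB; 73.7% of incident power reflected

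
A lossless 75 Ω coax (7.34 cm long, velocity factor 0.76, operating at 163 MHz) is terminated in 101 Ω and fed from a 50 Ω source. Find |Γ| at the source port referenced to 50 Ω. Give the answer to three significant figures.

|Γ| ≈ 0.322

λ = v/f = 0.76·c / 163 MHz = 1.4 m
βl = 2π·l/λ = 2π × 0.0525 = 18.9°
tan(βl) = 0.342
Z_in = Z_0·(Z_L + jZ_0·tanβl)/(Z_0 + jZ_L·tanβl) = 93.1 − j17.2 Ω
Γ_s = (Z_in − Z_s)/(Z_in + Z_s) = (43.1 − j17.2)/(143 − j17.2), |Γ_s| = 0.322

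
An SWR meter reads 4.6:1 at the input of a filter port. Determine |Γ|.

|Γ| ≈ 0.643

|Γ| = (S − 1)/(S + 1) = (4.6 − 1)/(4.6 + 1) = 3.6/5.6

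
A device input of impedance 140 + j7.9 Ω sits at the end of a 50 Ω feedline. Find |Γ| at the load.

|Γ| ≈ 0.475

Γ = (Z_L − Z_0)/(Z_L + Z_0) = (90 + j7.9)/(190 + j7.9)
|Γ| = 90.3/190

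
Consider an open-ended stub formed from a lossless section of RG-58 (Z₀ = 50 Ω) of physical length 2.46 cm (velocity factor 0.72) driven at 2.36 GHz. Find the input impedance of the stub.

λ = v/f = 0.72·c / 2.36 GHz = 0.0915 m
βl = 2π·l/λ = 2π × 0.269 = 96.8°
tan(βl) = -8.44
For an open-ended stub, Z_in = −jZ_0·cot(βl) = −jZ_0/tan(βl)

Z_in ≈ +j5.93 Ω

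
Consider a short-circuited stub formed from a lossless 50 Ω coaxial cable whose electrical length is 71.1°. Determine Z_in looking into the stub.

tan(βl) = 2.92
For a short-circuited stub, Z_in = jZ_0·tan(βl)

Z_in ≈ +j146 Ω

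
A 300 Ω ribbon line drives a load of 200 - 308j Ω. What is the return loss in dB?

RL ≈ 5.17 dB

Γ = (-100 − j308)/(500 − j308), |Γ| = 0.551
RL = −20·log₁₀|Γ| = −20·log₁₀(0.551)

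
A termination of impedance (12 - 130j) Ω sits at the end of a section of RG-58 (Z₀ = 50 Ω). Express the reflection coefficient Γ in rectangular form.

Γ ≈ 0.701 − j0.627

Γ = (Z_L − Z_0)/(Z_L + Z_0) = (-38 − j130)/(62 − j130)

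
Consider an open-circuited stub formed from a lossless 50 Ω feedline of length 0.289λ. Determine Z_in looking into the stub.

βl = 2π × 0.289 = 104°
tan(βl) = -4
For an open-circuited stub, Z_in = −jZ_0·cot(βl) = −jZ_0/tan(βl)

Z_in ≈ +j12.5 Ω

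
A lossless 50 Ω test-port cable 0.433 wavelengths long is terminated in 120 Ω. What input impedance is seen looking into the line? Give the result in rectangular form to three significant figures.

Z_in ≈ 66.9 + j49.5 Ω

βl = 2π × 0.433 = 156°
tan(βl) = tan(156°) = -0.448
Z_in = Z_0·(Z_L + jZ_0·tanβl)/(Z_0 + jZ_L·tanβl)
     = 50·(120 − j22.4)/(50 − j53.7)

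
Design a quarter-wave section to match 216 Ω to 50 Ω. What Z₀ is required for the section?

Z_qwt ≈ 104 Ω

Z_qwt = √(Z_0·R_L) = √(50 × 216) = √10800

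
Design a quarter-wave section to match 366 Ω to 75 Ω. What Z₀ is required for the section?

Z_qwt ≈ 166 Ω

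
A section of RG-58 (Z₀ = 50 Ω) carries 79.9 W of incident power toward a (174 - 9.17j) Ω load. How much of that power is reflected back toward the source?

|Γ| = |(124 − j9.17)/(224 − j9.17)| = 0.555
|Γ|² = 0.308
P_refl = |Γ|²·P_inc = 24.6 W, P_del = (1 − |Γ|²)·P_inc = 55.3 W

P_reflected ≈ 24.6 W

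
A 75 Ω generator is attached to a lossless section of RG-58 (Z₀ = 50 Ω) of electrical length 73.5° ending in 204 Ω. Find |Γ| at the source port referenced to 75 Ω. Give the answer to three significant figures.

tan(βl) = 3.38
Z_in = Z_0·(Z_L + jZ_0·tanβl)/(Z_0 + jZ_L·tanβl) = 13.3 − j13.8 Ω
Γ_s = (Z_in − Z_s)/(Z_in + Z_s) = (-61.7 − j13.8)/(88.3 − j13.8), |Γ_s| = 0.708

|Γ| ≈ 0.708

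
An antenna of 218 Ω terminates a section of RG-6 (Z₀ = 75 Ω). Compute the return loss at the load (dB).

Γ = (218 − 75)/(218 + 75) = 0.488
RL = −20·log₁₀|Γ| = −20·log₁₀(0.488)

RL ≈ 6.23 dB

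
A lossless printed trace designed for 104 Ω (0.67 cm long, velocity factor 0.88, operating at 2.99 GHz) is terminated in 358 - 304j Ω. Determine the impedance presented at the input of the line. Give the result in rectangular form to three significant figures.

λ = v/f = 0.88·c / 2.99 GHz = 0.0883 m
βl = 2π·l/λ = 2π × 0.0759 = 27.3°
tan(βl) = tan(27.3°) = 0.517
Z_in = Z_0·(Z_L + jZ_0·tanβl)/(Z_0 + jZ_L·tanβl)
     = 104·(358 − j250)/(261 + j185)

Z_in ≈ 47.9 − j134 Ω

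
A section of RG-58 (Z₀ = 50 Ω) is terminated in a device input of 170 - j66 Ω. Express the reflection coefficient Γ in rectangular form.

Γ = (Z_L − Z_0)/(Z_L + Z_0) = (120 − j66)/(220 − j66)

Γ ≈ 0.583 − j0.125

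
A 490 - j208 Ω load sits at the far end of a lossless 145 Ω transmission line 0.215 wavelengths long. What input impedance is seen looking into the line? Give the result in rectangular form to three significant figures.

βl = 2π × 0.215 = 77.4°
tan(βl) = tan(77.4°) = 4.47
Z_in = Z_0·(Z_L + jZ_0·tanβl)/(Z_0 + jZ_L·tanβl)
     = 145·(490 + j441)/(1080 + j2190)

Z_in ≈ 36.3 − j14.6 Ω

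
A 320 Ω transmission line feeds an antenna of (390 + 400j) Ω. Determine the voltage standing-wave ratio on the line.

Γ = (Z_L − Z_0)/(Z_L + Z_0) = (70 + j400)/(710 + j400)
|Γ| = 406/815 = 0.498
VSWR = (1 + |Γ|)/(1 − |Γ|) = 1.5/0.502

VSWR ≈ 2.99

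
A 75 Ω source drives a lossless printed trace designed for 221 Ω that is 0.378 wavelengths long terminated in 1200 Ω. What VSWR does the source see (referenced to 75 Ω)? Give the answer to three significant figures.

βl = 2π × 0.378 = 136°
tan(βl) = -0.963
Z_in = Z_0·(Z_L + jZ_0·tanβl)/(Z_0 + jZ_L·tanβl) = 81.6 + j214 Ω
Γ_s = (Z_in − Z_s)/(Z_in + Z_s) = (6.61 + j214)/(157 + j214), |Γ_s| = 0.807
VSWR = (1 + |Γ_s|)/(1 − |Γ_s|)

VSWR ≈ 9.38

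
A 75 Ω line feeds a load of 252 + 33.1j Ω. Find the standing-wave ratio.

VSWR ≈ 3.42

Γ = (Z_L − Z_0)/(Z_L + Z_0) = (177 + j33.1)/(327 + j33.1)
|Γ| = 180/329 = 0.548
VSWR = (1 + |Γ|)/(1 − |Γ|) = 1.55/0.452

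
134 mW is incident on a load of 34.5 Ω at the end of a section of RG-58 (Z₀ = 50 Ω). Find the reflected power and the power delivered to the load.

Γ = (34.5 − 50)/(34.5 + 50) = -0.183
|Γ|² = 0.0336
P_refl = |Γ|²·P_inc = 4.51 mW, P_del = (1 − |Γ|²)·P_inc = 129 mW

P_reflected ≈ 4.51 mW; P_delivered ≈ 129 mW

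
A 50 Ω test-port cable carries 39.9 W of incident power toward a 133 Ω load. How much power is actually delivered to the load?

Γ = (133 − 50)/(133 + 50) = 0.454
|Γ|² = 0.206
P_refl = |Γ|²·P_inc = 8.21 W, P_del = (1 − |Γ|²)·P_inc = 31.7 W

P_delivered ≈ 31.7 W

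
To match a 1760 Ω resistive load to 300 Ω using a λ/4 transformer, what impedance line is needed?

Z_qwt ≈ 727 Ω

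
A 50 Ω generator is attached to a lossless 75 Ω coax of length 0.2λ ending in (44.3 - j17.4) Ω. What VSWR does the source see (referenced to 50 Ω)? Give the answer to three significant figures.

VSWR ≈ 2.28

βl = 2π × 0.2 = 72°
tan(βl) = 3.08
Z_in = Z_0·(Z_L + jZ_0·tanβl)/(Z_0 + jZ_L·tanβl) = 74.3 + j45.7 Ω
Γ_s = (Z_in − Z_s)/(Z_in + Z_s) = (24.3 + j45.7)/(124 + j45.7), |Γ_s| = 0.391
VSWR = (1 + |Γ_s|)/(1 − |Γ_s|)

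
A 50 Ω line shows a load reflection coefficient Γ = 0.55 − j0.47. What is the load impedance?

Z_L ≈ 56.3 − j111 Ω

Z_L = Z_0·(1 + Γ)/(1 − Γ) = 50·(1.55 − j0.47)/(0.45 + j0.47)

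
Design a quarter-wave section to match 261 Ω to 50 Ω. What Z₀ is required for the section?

Z_qwt ≈ 114 Ω

Z_qwt = √(Z_0·R_L) = √(50 × 261) = √13050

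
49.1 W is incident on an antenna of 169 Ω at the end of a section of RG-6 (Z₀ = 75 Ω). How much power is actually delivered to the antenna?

P_delivered ≈ 41.8 W

Γ = (169 − 75)/(169 + 75) = 0.385
|Γ|² = 0.148
P_refl = |Γ|²·P_inc = 7.29 W, P_del = (1 − |Γ|²)·P_inc = 41.8 W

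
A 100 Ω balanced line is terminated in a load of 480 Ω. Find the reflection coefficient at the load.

Γ = 0.655

Γ = (Z_L − Z_0)/(Z_L + Z_0) = (480 − 100)/(480 + 100) = 380/580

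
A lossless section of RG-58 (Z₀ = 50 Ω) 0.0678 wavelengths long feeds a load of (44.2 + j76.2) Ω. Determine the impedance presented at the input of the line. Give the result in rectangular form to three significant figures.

βl = 2π × 0.0678 = 24.4°
tan(βl) = tan(24.4°) = 0.454
Z_in = Z_0·(Z_L + jZ_0·tanβl)/(Z_0 + jZ_L·tanβl)
     = 50·(44.2 + j98.9)/(15.4 + j20.1)

Z_in ≈ 208 + j49.9 Ω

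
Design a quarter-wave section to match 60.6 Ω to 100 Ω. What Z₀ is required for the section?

Z_qwt ≈ 77.8 Ω

Z_qwt = √(Z_0·R_L) = √(100 × 60.6) = √6060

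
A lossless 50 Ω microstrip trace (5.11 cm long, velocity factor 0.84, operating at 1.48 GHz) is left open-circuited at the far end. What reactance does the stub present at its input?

X_in ≈ 16.3 Ω (inductive)

λ = v/f = 0.84·c / 1.48 GHz = 0.17 m
βl = 2π·l/λ = 2π × 0.3 = 108°
tan(βl) = -3.07
For an open-circuited stub, Z_in = −jZ_0·cot(βl) = −jZ_0/tan(βl)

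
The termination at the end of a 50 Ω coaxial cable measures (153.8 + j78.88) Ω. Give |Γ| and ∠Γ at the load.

Γ ≈ 0.597 ∠ 16.1°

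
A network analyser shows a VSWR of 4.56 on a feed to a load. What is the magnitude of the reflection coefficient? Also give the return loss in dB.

|Γ| = (S − 1)/(S + 1) = (4.56 − 1)/(4.56 + 1) = 3.56/5.56
RL = −20·log₁₀|Γ| = −20·log₁₀(0.64)

|Γ| ≈ 0.64; return loss ≈ 3.87 dB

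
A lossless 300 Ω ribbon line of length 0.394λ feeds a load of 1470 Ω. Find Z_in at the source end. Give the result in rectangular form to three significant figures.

Z_in ≈ 150 + j343 Ω

βl = 2π × 0.394 = 142°
tan(βl) = tan(142°) = -0.786
Z_in = Z_0·(Z_L + jZ_0·tanβl)/(Z_0 + jZ_L·tanβl)
     = 300·(1470 − j236)/(300 − j1160)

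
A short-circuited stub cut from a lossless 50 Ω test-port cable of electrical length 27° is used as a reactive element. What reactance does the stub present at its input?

tan(βl) = 0.51
For a short-circuited stub, Z_in = jZ_0·tan(βl)

X_in ≈ 25.5 Ω (inductive)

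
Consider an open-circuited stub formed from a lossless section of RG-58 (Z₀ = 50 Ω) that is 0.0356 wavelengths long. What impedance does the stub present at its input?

βl = 2π × 0.0356 = 12.8°
tan(βl) = 0.227
For an open-circuited stub, Z_in = −jZ_0·cot(βl) = −jZ_0/tan(βl)

Z_in ≈ −j220 Ω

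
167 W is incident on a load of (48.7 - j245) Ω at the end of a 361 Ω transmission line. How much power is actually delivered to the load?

P_delivered ≈ 51.5 W

|Γ| = |(-312.3 − j245)/(409.7 − j245)| = 0.832
|Γ|² = 0.691
P_refl = |Γ|²·P_inc = 115 W, P_del = (1 − |Γ|²)·P_inc = 51.5 W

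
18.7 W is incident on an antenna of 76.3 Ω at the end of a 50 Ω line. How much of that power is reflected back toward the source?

Γ = (76.3 − 50)/(76.3 + 50) = 0.208
|Γ|² = 0.0434
P_refl = |Γ|²·P_inc = 0.811 W, P_del = (1 − |Γ|²)·P_inc = 17.9 W

P_reflected ≈ 0.811 W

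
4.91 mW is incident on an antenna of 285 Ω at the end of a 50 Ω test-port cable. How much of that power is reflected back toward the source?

Γ = (285 − 50)/(285 + 50) = 0.701
|Γ|² = 0.492
P_refl = |Γ|²·P_inc = 2.42 mW, P_del = (1 − |Γ|²)·P_inc = 2.49 mW

P_reflected ≈ 2.42 mW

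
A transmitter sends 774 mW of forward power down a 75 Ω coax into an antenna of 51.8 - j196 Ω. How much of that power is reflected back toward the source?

|Γ| = |(-23.2 − j196)/(126.8 − j196)| = 0.845
|Γ|² = 0.715
P_refl = |Γ|²·P_inc = 553 mW, P_del = (1 − |Γ|²)·P_inc = 221 mW

P_reflected ≈ 553 mW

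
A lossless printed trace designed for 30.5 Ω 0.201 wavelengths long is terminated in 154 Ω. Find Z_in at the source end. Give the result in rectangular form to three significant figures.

Z_in ≈ 6.63 − j9.28 Ω

βl = 2π × 0.201 = 72.4°
tan(βl) = tan(72.4°) = 3.14
Z_in = Z_0·(Z_L + jZ_0·tanβl)/(Z_0 + jZ_L·tanβl)
     = 30.5·(154 + j95.9)/(30.5 + j484)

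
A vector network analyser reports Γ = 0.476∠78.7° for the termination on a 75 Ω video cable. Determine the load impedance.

Z_L = Z_0·(1 + Γ)/(1 − Γ) = 75·(1.09 + j0.467)/(0.907 − j0.467)

Z_L ≈ 55.8 + j67.3 Ω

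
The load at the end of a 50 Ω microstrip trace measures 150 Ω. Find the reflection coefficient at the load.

Γ = (Z_L − Z_0)/(Z_L + Z_0) = (150 − 50)/(150 + 50) = 100/200

Γ = 0.5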